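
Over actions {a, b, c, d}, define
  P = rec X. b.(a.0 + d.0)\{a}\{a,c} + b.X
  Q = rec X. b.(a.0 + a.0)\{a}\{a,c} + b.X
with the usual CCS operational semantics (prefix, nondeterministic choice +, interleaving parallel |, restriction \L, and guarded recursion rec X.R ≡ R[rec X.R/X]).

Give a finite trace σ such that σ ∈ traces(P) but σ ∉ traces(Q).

Reachable graph of P (3 states):
  u0 = rec X. b.(a.0 + d.0)\{a}\{a,c} + b.X | —b→ u0, —b→ u1
  u1 = (a.0 + d.0)\{a}\{a,c} | —d→ u2
  u2 = 0\{a}\{a,c} | ·
Reachable graph of Q (2 states):
  v0 = rec X. b.(a.0 + a.0)\{a}\{a,c} + b.X | —b→ v0, —b→ v1
  v1 = (a.0 + a.0)\{a}\{a,c} | ·
Run σ = ⟨bd⟩ on P: start {u0}
  step 1 (b): {u0, u1}
  step 2 (d): {u2}
  P completes σ.
Run σ = ⟨bd⟩ on Q: start {v0}
  step 1 (b): {v0, v1}
  step 2 (d): no successor for Q

bd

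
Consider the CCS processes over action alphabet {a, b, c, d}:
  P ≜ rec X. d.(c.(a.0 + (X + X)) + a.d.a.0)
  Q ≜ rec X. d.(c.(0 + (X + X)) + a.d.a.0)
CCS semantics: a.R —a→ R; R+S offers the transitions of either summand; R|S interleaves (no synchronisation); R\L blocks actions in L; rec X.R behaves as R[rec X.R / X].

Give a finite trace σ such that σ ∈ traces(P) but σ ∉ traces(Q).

LTS(P): 6 reachable states
  p0 = rec X. d.(c.(a.0 + (X + X)) + a.d.a.0) has moves =d=> p1
  p1 = c.(a.0 + ((rec X. d.(c.(a.0 + (X + X)) + a.d.a.0)) + (rec X. d.(c.(a.0 + (X + X)) + a.d.a.0)))) + a.d.a.0 has moves =a=> p2, =c=> p3
  p2 = d.a.0 has moves =d=> p4
  p3 = a.0 + ((rec X. d.(c.(a.0 + (X + X)) + a.d.a.0)) + (rec X. d.(c.(a.0 + (X + X)) + a.d.a.0))) has moves =a=> p5, =d=> p1
  p4 = a.0 has moves =a=> p5
  p5 = 0 has moves deadlocked
LTS(Q): 6 reachable states
  q0 = rec X. d.(c.(0 + (X + X)) + a.d.a.0) has moves =d=> q1
  q1 = c.(0 + ((rec X. d.(c.(0 + (X + X)) + a.d.a.0)) + (rec X. d.(c.(0 + (X + X)) + a.d.a.0)))) + a.d.a.0 has moves =a=> q2, =c=> q3
  q2 = d.a.0 has moves =d=> q4
  q3 = 0 + ((rec X. d.(c.(0 + (X + X)) + a.d.a.0)) + (rec X. d.(c.(0 + (X + X)) + a.d.a.0))) has moves =d=> q1
  q4 = a.0 has moves =a=> q5
  q5 = 0 has moves deadlocked
Trace ⟨dca⟩ through P, begin at {p0}:
  step 1 (d): {p1}
  step 2 (c): {p3}
  step 3 (a): {p5}
  ✓ P
Trace ⟨dca⟩ through Q, begin at {q0}:
  step 1 (d): {q1}
  step 2 (c): {q3}
  step 3 (a): ∅ (Q stuck)

dca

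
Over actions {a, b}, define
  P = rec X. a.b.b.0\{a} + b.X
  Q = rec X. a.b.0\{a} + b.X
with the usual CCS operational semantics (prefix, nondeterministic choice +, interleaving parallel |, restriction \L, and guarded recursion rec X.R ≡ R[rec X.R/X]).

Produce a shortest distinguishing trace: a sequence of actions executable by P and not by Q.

Reachable graph of P (4 states):
  m0 = rec X. a.b.b.0\{a} + b.X | =a=> m1, =b=> m0
  m1 = b.b.0\{a} | =b=> m2
  m2 = b.0\{a} | =b=> m3
  m3 = 0\{a} | stopped
Reachable graph of Q (3 states):
  n0 = rec X. a.b.0\{a} + b.X | =a=> n1, =b=> n0
  n1 = b.0\{a} | =b=> n2
  n2 = 0\{a} | stopped
Run σ = ⟨abb⟩ on P: start {m0}
  step 1 (a): {m1}
  step 2 (b): {m2}
  step 3 (b): {m3}
  — P admits the full trace.
Run σ = ⟨abb⟩ on Q: start {n0}
  step 1 (a): {n1}
  step 2 (b): {n2}
  step 3 (b): ∅ (Q stuck)

abb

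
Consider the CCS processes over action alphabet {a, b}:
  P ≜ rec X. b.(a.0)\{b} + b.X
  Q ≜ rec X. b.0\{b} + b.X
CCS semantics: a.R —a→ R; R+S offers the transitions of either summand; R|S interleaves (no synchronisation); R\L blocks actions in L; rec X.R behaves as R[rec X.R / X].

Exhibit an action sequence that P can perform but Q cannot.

P's transition system — 3 states:
  p0 = rec X. b.(a.0)\{b} + b.X | =b=> p0, =b=> p1
  p1 = (a.0)\{b} | =a=> p2
  p2 = 0\{b} | (no moves)
Q's transition system — 2 states:
  q0 = rec X. b.0\{b} + b.X | =b=> q0, =b=> q1
  q1 = 0\{b} | (no moves)
Run σ = ⟨ba⟩ on P: start {p0}
  after b @ step 1: {p0, p1}
  after a @ step 2: {p2}
  P completes σ.
Run σ = ⟨ba⟩ on Q: start {q0}
  after b @ step 1: {q0, q1}
  after a @ step 2: ∅ (Q stuck)

ba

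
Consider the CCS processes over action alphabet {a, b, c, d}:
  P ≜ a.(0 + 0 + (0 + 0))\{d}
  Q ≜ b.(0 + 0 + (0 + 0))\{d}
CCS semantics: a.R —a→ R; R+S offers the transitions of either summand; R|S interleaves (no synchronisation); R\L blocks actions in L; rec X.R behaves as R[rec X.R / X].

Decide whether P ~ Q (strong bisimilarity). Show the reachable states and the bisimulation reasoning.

Reachable graph of P (2 states):
  m0 = a.(0 + 0 + (0 + 0))\{d} has moves --a--▸ m1
  m1 = (0 + 0 + (0 + 0))\{d} has moves ·
Reachable graph of Q (2 states):
  n0 = b.(0 + 0 + (0 + 0))\{d} has moves --b--▸ n1
  n1 = (0 + 0 + (0 + 0))\{d} has moves ·
Bisimilarity quotient blocks:
  B0 = {m0}
  B1 = {m1, n1}
  B2 = {n0}
m0 ∈ B0, n0 ∈ B2 → different blocks

P ≁ Q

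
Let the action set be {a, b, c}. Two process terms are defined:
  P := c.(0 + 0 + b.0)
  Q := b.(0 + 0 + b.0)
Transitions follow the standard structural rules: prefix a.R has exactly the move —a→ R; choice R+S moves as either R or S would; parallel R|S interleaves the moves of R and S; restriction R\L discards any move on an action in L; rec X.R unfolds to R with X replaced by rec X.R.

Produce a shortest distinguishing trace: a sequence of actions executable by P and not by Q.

c

LTS(P): 3 reachable states
  s0 = c.(0 + 0 + b.0) → -c-> s1
  s1 = 0 + 0 + b.0 → -b-> s2
  s2 = 0 → stopped
LTS(Q): 3 reachable states
  t0 = b.(0 + 0 + b.0) → -b-> t1
  t1 = 0 + 0 + b.0 → -b-> t2
  t2 = 0 → stopped
Run σ = ⟨c⟩ on P: start {s0}
  [1] c ⇒ {s1}
  — P admits the full trace.
Run σ = ⟨c⟩ on Q: start {t0}
  [1] c ⇒ ∅ (Q stuck)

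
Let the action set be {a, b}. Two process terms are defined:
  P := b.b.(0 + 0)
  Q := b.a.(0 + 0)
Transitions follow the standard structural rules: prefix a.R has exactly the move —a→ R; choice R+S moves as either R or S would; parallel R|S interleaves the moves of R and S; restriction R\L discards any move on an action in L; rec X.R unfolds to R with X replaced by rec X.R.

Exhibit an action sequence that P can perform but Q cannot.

bb

LTS(P): 3 reachable states
  p0 = b.b.(0 + 0) has moves —b→ p1
  p1 = b.(0 + 0) has moves —b→ p2
  p2 = 0 + 0 has moves (no moves)
LTS(Q): 3 reachable states
  q0 = b.a.(0 + 0) has moves —b→ q1
  q1 = a.(0 + 0) has moves —a→ q2
  q2 = 0 + 0 has moves (no moves)
Run σ = ⟨bb⟩ on P: start {p0}
  [1] b ⇒ {p1}
  [2] b ⇒ {p2}
  P completes σ.
Run σ = ⟨bb⟩ on Q: start {q0}
  [1] b ⇒ {q1}
  [2] b ⇒ ∅ (Q stuck)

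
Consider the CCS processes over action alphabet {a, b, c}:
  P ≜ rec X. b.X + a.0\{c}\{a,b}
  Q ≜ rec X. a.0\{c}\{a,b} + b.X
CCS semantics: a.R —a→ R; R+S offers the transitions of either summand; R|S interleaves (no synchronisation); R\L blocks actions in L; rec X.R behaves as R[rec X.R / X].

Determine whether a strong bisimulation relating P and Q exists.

LTS(P): 2 reachable states
  p0 = rec X. b.X + a.0\{c}\{a,b} :: --a--▸ p1, --b--▸ p0
  p1 = 0\{c}\{a,b} :: deadlocked
LTS(Q): 2 reachable states
  q0 = rec X. a.0\{c}\{a,b} + b.X :: --a--▸ q1, --b--▸ q0
  q1 = 0\{c}\{a,b} :: deadlocked
Coarsest stable partition (strong bisimilarity classes):
  B0 = {p0, q0}
  B1 = {p1, q1}
p0 ∈ B0, q0 ∈ B0 → same block

YES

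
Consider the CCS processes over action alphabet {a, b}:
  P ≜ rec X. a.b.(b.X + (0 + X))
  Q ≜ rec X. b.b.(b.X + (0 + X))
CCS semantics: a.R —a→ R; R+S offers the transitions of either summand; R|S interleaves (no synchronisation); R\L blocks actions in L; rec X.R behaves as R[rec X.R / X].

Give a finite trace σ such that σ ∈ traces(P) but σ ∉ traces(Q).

a

Reachable graph of P (3 states):
  u0 = rec X. a.b.(b.X + (0 + X)) :: —a→ u1
  u1 = b.(b.(rec X. a.b.(b.X + (0 + X))) + (0 + (rec X. a.b.(b.X + (0 + X))))) :: —b→ u2
  u2 = b.(rec X. a.b.(b.X + (0 + X))) + (0 + (rec X. a.b.(b.X + (0 + X)))) :: —a→ u1, —b→ u0
Reachable graph of Q (3 states):
  v0 = rec X. b.b.(b.X + (0 + X)) :: —b→ v1
  v1 = b.(b.(rec X. b.b.(b.X + (0 + X))) + (0 + (rec X. b.b.(b.X + (0 + X))))) :: —b→ v2
  v2 = b.(rec X. b.b.(b.X + (0 + X))) + (0 + (rec X. b.b.(b.X + (0 + X)))) :: —b→ v0, —b→ v1
Run σ = ⟨a⟩ on P: start {u0}
  [1] a ⇒ {u1}
  P completes σ.
Run σ = ⟨a⟩ on Q: start {v0}
  [1] a ⇒ ∅  — Q cannot continue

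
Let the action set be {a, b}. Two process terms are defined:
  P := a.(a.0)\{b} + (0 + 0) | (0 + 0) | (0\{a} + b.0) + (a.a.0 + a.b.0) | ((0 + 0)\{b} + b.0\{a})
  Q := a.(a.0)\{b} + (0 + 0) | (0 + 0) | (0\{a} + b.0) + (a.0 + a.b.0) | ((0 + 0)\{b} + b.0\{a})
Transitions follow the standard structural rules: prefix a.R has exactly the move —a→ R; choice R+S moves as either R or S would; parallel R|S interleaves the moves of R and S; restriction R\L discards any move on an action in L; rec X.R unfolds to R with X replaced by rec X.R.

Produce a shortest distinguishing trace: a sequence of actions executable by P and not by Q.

aab

LTS(P): 11 reachable states
  s0 = a.(a.0)\{b} + (0 + 0) | (0 + 0) | (0\{a} + b.0) + (a.a.0 + a.b.0) | ((0 + 0)\{b} + b.0\{a}) → -a-> s1, -a-> s2, -a-> s3, -b-> s4, -b-> s5
  s1 = (a.0)\{b} → -a-> s6
  s2 = a.0 | ((0 + 0)\{b} + b.0\{a}) → -a-> s7, -b-> s8
  s3 = b.0 | ((0 + 0)\{b} + b.0\{a}) → -b-> s7, -b-> s9
  s4 = (0 + 0) | (0 + 0) | 0 → (no moves)
  s5 = (a.a.0 + a.b.0) | 0\{a} → -a-> s8, -a-> s9
  s6 = 0\{b} → (no moves)
  s7 = 0 | ((0 + 0)\{b} + b.0\{a}) → -b-> s10
  s8 = a.0 | 0\{a} → -a-> s10
  s9 = b.0 | 0\{a} → -b-> s10
  s10 = 0 | 0\{a} → (no moves)
LTS(Q): 9 reachable states
  t0 = a.(a.0)\{b} + (0 + 0) | (0 + 0) | (0\{a} + b.0) + (a.0 + a.b.0) | ((0 + 0)\{b} + b.0\{a}) → -a-> t1, -a-> t2, -a-> t3, -b-> t4, -b-> t5
  t1 = (a.0)\{b} → -a-> t6
  t2 = 0 | ((0 + 0)\{b} + b.0\{a}) → -b-> t7
  t3 = b.0 | ((0 + 0)\{b} + b.0\{a}) → -b-> t2, -b-> t8
  t4 = (0 + 0) | (0 + 0) | 0 → (no moves)
  t5 = (a.0 + a.b.0) | 0\{a} → -a-> t7, -a-> t8
  t6 = 0\{b} → (no moves)
  t7 = 0 | 0\{a} → (no moves)
  t8 = b.0 | 0\{a} → -b-> t7
Executing aab from P (initial set {s0}):
  step 1 (a): {s1, s2, s3}
  step 2 (a): {s6, s7}
  step 3 (b): {s10}
  P completes σ.
Executing aab from Q (initial set {t0}):
  step 1 (a): {t1, t2, t3}
  step 2 (a): {t6}
  step 3 (b): no successor for Q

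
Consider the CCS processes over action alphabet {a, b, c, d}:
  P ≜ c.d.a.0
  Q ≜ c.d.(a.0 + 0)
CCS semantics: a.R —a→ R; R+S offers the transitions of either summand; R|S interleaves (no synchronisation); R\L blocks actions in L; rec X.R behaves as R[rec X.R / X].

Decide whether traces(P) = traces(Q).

traces(P) = traces(Q)

LTS(P): 4 reachable states
  s0 = c.d.a.0 has moves -c-> s1
  s1 = d.a.0 has moves -d-> s2
  s2 = a.0 has moves -a-> s3
  s3 = 0 has moves ·
LTS(Q): 4 reachable states
  t0 = c.d.(a.0 + 0) has moves -c-> t1
  t1 = d.(a.0 + 0) has moves -d-> t2
  t2 = a.0 + 0 has moves -a-> t3
  t3 = 0 has moves ·
Coarsest stable partition (strong bisimilarity classes):
  B0 = {s0, t0}
  B1 = {s1, t1}
  B2 = {s2, t2}
  B3 = {s3, t3}
s0 ∈ B0, t0 ∈ B0 → same block
Bisimilar ⇒ trace-equivalent.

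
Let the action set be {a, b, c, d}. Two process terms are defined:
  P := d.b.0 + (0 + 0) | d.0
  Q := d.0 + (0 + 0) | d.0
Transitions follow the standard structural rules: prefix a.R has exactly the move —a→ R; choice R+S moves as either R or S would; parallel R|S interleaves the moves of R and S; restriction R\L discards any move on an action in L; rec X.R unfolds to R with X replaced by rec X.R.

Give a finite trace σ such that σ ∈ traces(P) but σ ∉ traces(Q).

db

P's transition system — 4 states:
  p0 = d.b.0 + (0 + 0) | d.0 :: -d-> p1, -d-> p2
  p1 = (0 + 0) | 0 :: (no moves)
  p2 = b.0 :: -b-> p3
  p3 = 0 :: (no moves)
Q's transition system — 3 states:
  q0 = d.0 + (0 + 0) | d.0 :: -d-> q1, -d-> q2
  q1 = (0 + 0) | 0 :: (no moves)
  q2 = 0 :: (no moves)
Trace ⟨db⟩ through P, begin at {p0}:
  [1] d ⇒ {p1, p2}
  [2] b ⇒ {p3}
  P completes σ.
Trace ⟨db⟩ through Q, begin at {q0}:
  [1] d ⇒ {q1, q2}
  [2] b ⇒ ∅  — Q cannot continue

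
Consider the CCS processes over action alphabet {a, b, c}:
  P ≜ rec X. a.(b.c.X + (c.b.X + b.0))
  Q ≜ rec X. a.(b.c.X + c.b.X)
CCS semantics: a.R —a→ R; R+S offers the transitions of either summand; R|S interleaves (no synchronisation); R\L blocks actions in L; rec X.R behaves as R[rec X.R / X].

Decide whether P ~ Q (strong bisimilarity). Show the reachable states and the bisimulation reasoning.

NO

P's transition system — 5 states:
  u0 = rec X. a.(b.c.X + (c.b.X + b.0)) has moves ··a··> u1
  u1 = b.c.(rec X. a.(b.c.X + (c.b.X + b.0))) + (c.b.(rec X. a.(b.c.X + (c.b.X + b.0))) + b.0) has moves ··b··> u2, ··b··> u3, ··c··> u4
  u2 = 0 has moves deadlocked
  u3 = c.(rec X. a.(b.c.X + (c.b.X + b.0))) has moves ··c··> u0
  u4 = b.(rec X. a.(b.c.X + (c.b.X + b.0))) has moves ··b··> u0
Q's transition system — 4 states:
  v0 = rec X. a.(b.c.X + c.b.X) has moves ··a··> v1
  v1 = b.c.(rec X. a.(b.c.X + c.b.X)) + c.b.(rec X. a.(b.c.X + c.b.X)) has moves ··b··> v2, ··c··> v3
  v2 = c.(rec X. a.(b.c.X + c.b.X)) has moves ··c··> v0
  v3 = b.(rec X. a.(b.c.X + c.b.X)) has moves ··b··> v0
Coarsest stable partition (strong bisimilarity classes):
  B0 = {u0}
  B1 = {u1}
  B2 = {u4}
  B3 = {u2}
  B4 = {u3}
  B5 = {v0}
  B6 = {v1}
  B7 = {v3}
  B8 = {v2}
u0 ∈ B0, v0 ∈ B5 → different blocks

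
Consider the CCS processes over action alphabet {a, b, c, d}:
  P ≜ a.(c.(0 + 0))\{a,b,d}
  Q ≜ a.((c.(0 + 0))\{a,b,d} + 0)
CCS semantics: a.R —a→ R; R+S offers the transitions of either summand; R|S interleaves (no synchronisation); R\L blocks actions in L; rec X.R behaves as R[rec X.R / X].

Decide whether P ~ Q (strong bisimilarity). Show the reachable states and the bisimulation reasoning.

Reachable graph of P (3 states):
  s0 = a.(c.(0 + 0))\{a,b,d} :: =a=> s1
  s1 = (c.(0 + 0))\{a,b,d} :: =c=> s2
  s2 = (0 + 0)\{a,b,d} :: ·
Reachable graph of Q (3 states):
  t0 = a.((c.(0 + 0))\{a,b,d} + 0) :: =a=> t1
  t1 = (c.(0 + 0))\{a,b,d} + 0 :: =c=> t2
  t2 = (0 + 0)\{a,b,d} :: ·
Bisimilarity quotient blocks:
  B0 = {s0, t0}
  B1 = {s1, t1}
  B2 = {s2, t2}
s0 ∈ B0, t0 ∈ B0 → same block

bisimilar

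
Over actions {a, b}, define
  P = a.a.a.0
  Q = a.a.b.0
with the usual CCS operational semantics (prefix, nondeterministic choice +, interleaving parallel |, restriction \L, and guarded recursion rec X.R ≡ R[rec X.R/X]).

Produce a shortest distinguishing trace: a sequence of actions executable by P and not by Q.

Reachable graph of P (4 states):
  s0 = a.a.a.0 ⊢ ··a··> s1
  s1 = a.a.0 ⊢ ··a··> s2
  s2 = a.0 ⊢ ··a··> s3
  s3 = 0 ⊢ stopped
Reachable graph of Q (4 states):
  t0 = a.a.b.0 ⊢ ··a··> t1
  t1 = a.b.0 ⊢ ··a··> t2
  t2 = b.0 ⊢ ··b··> t3
  t3 = 0 ⊢ stopped
Executing aaa from P (initial set {s0}):
  [1] a ⇒ {s1}
  [2] a ⇒ {s2}
  [3] a ⇒ {s3}
  ✓ P
Executing aaa from Q (initial set {t0}):
  [1] a ⇒ {t1}
  [2] a ⇒ {t2}
  [3] a ⇒ ∅ (Q stuck)

aaa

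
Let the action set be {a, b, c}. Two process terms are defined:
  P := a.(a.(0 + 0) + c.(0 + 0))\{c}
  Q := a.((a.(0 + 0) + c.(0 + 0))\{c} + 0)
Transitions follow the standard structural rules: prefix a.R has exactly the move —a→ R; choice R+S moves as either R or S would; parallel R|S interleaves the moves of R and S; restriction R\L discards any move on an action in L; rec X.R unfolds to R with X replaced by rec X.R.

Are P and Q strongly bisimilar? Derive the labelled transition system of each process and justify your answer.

LTS(P): 3 reachable states
  m0 = a.(a.(0 + 0) + c.(0 + 0))\{c} has moves -a-> m1
  m1 = (a.(0 + 0) + c.(0 + 0))\{c} has moves -a-> m2
  m2 = (0 + 0)\{c} has moves deadlocked
LTS(Q): 3 reachable states
  n0 = a.((a.(0 + 0) + c.(0 + 0))\{c} + 0) has moves -a-> n1
  n1 = (a.(0 + 0) + c.(0 + 0))\{c} + 0 has moves -a-> n2
  n2 = (0 + 0)\{c} has moves deadlocked
Bisimilarity quotient blocks:
  B0 = {m0, n0}
  B1 = {m1, n1}
  B2 = {m2, n2}
m0 ∈ B0, n0 ∈ B0 → same block

YES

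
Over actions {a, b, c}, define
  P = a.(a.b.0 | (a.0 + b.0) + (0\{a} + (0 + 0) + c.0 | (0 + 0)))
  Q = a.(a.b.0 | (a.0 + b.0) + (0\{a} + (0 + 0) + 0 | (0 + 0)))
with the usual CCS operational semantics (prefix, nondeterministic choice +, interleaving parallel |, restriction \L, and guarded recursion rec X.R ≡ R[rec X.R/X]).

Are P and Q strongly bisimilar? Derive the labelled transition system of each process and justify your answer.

NO

Reachable graph of P (8 states):
  s0 = a.(a.b.0 | (a.0 + b.0) + (0\{a} + (0 + 0) + c.0 | (0 + 0))) :: -a-> s1
  s1 = a.b.0 | (a.0 + b.0) + (0\{a} + (0 + 0) + c.0 | (0 + 0)) :: -a-> s2, -a-> s3, -b-> s2, -c-> s4
  s2 = a.b.0 | 0 :: -a-> s5
  s3 = b.0 | (a.0 + b.0) :: -a-> s5, -b-> s5, -b-> s6
  s4 = 0 | (0 + 0) :: ·
  s5 = b.0 | 0 :: -b-> s7
  s6 = 0 | (a.0 + b.0) :: -a-> s7, -b-> s7
  s7 = 0 | 0 :: ·
Reachable graph of Q (7 states):
  t0 = a.(a.b.0 | (a.0 + b.0) + (0\{a} + (0 + 0) + 0 | (0 + 0))) :: -a-> t1
  t1 = a.b.0 | (a.0 + b.0) + (0\{a} + (0 + 0) + 0 | (0 + 0)) :: -a-> t2, -a-> t3, -b-> t2
  t2 = a.b.0 | 0 :: -a-> t4
  t3 = b.0 | (a.0 + b.0) :: -a-> t4, -b-> t4, -b-> t5
  t4 = b.0 | 0 :: -b-> t6
  t5 = 0 | (a.0 + b.0) :: -a-> t6, -b-> t6
  t6 = 0 | 0 :: ·
Coarsest stable partition (strong bisimilarity classes):
  B0 = {s0}
  B1 = {s1}
  B2 = {s4, s7, t6}
  B3 = {s2, t2}
  B4 = {s5, t4}
  B5 = {s3, t3}
  B6 = {s6, t5}
  B7 = {t0}
  B8 = {t1}
s0 ∈ B0, t0 ∈ B7 → different blocks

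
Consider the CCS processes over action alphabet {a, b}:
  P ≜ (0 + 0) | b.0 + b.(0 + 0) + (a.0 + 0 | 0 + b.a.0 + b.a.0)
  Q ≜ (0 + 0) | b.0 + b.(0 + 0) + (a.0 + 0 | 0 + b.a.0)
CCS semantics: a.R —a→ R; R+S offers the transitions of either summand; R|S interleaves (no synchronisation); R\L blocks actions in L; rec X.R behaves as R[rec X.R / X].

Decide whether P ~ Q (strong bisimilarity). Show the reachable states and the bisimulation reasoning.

P's transition system — 5 states:
  u0 = (0 + 0) | b.0 + b.(0 + 0) + (a.0 + 0 | 0 + b.a.0 + b.a.0) → ··a··> u1, ··b··> u2, ··b··> u3, ··b··> u4
  u1 = 0 → (no moves)
  u2 = (0 + 0) | 0 → (no moves)
  u3 = 0 + 0 → (no moves)
  u4 = a.0 → ··a··> u1
Q's transition system — 5 states:
  v0 = (0 + 0) | b.0 + b.(0 + 0) + (a.0 + 0 | 0 + b.a.0) → ··a··> v1, ··b··> v2, ··b··> v3, ··b··> v4
  v1 = 0 → (no moves)
  v2 = (0 + 0) | 0 → (no moves)
  v3 = 0 + 0 → (no moves)
  v4 = a.0 → ··a··> v1
Coarsest stable partition (strong bisimilarity classes):
  B0 = {u0, v0}
  B1 = {u1, u2, u3, v1, v2, v3}
  B2 = {u4, v4}
u0 ∈ B0, v0 ∈ B0 → same block

bisimilar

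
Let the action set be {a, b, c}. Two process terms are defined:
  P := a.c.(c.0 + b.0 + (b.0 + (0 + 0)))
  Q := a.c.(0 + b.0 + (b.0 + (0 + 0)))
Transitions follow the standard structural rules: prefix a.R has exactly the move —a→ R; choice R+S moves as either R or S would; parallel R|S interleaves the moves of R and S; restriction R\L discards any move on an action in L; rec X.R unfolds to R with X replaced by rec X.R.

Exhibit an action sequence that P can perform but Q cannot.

LTS(P): 4 reachable states
  p0 = a.c.(c.0 + b.0 + (b.0 + (0 + 0))) has moves -a-> p1
  p1 = c.(c.0 + b.0 + (b.0 + (0 + 0))) has moves -c-> p2
  p2 = c.0 + b.0 + (b.0 + (0 + 0)) has moves -b-> p3, -c-> p3
  p3 = 0 has moves (no moves)
LTS(Q): 4 reachable states
  q0 = a.c.(0 + b.0 + (b.0 + (0 + 0))) has moves -a-> q1
  q1 = c.(0 + b.0 + (b.0 + (0 + 0))) has moves -c-> q2
  q2 = 0 + b.0 + (b.0 + (0 + 0)) has moves -b-> q3
  q3 = 0 has moves (no moves)
Executing acc from P (initial set {p0}):
  [1] a ⇒ {p1}
  [2] c ⇒ {p2}
  [3] c ⇒ {p3}
  ✓ P
Executing acc from Q (initial set {q0}):
  [1] a ⇒ {q1}
  [2] c ⇒ {q2}
  [3] c ⇒ ∅  — Q cannot continue

acc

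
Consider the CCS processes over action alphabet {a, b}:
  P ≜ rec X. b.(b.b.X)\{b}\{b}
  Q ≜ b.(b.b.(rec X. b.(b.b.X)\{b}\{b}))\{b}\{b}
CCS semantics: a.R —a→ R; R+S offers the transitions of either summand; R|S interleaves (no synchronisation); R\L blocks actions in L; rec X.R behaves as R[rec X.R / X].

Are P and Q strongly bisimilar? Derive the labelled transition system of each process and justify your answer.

Reachable graph of P (2 states):
  s0 = rec X. b.(b.b.X)\{b}\{b} → ··b··> s1
  s1 = (b.b.(rec X. b.(b.b.X)\{b}\{b}))\{b}\{b} → stopped
Reachable graph of Q (2 states):
  t0 = b.(b.b.(rec X. b.(b.b.X)\{b}\{b}))\{b}\{b} → ··b··> t1
  t1 = (b.b.(rec X. b.(b.b.X)\{b}\{b}))\{b}\{b} → stopped
Coarsest stable partition (strong bisimilarity classes):
  B0 = {s0, t0}
  B1 = {s1, t1}
s0 ∈ B0, t0 ∈ B0 → same block

bisimilar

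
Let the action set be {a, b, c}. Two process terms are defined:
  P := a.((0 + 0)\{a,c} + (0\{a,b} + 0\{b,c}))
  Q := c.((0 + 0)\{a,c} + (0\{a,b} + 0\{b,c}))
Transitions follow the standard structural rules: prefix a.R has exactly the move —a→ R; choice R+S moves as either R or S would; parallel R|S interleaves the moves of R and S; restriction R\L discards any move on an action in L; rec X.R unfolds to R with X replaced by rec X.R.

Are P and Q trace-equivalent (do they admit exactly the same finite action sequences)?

NO — witness ⟨a⟩

LTS(P): 2 reachable states
  m0 = a.((0 + 0)\{a,c} + (0\{a,b} + 0\{b,c})) has moves ··a··> m1
  m1 = (0 + 0)\{a,c} + (0\{a,b} + 0\{b,c}) has moves stopped
LTS(Q): 2 reachable states
  n0 = c.((0 + 0)\{a,c} + (0\{a,b} + 0\{b,c})) has moves ··c··> n1
  n1 = (0 + 0)\{a,c} + (0\{a,b} + 0\{b,c}) has moves stopped
Run σ = ⟨a⟩ on P: start {m0}
  after a @ step 1: {m1}
  ✓ P
Run σ = ⟨a⟩ on Q: start {n0}
  after a @ step 1: no successor for Q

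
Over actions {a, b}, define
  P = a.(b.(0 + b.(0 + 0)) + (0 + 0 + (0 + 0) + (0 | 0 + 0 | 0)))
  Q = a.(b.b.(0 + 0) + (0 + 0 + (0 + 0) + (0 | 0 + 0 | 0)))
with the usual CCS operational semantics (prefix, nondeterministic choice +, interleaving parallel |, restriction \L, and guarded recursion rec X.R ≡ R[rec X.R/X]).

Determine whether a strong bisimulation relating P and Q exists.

P's transition system — 4 states:
  s0 = a.(b.(0 + b.(0 + 0)) + (0 + 0 + (0 + 0) + (0 | 0 + 0 | 0))) → -a-> s1
  s1 = b.(0 + b.(0 + 0)) + (0 + 0 + (0 + 0) + (0 | 0 + 0 | 0)) → -b-> s2
  s2 = 0 + b.(0 + 0) → -b-> s3
  s3 = 0 + 0 → (no moves)
Q's transition system — 4 states:
  t0 = a.(b.b.(0 + 0) + (0 + 0 + (0 + 0) + (0 | 0 + 0 | 0))) → -a-> t1
  t1 = b.b.(0 + 0) + (0 + 0 + (0 + 0) + (0 | 0 + 0 | 0)) → -b-> t2
  t2 = b.(0 + 0) → -b-> t3
  t3 = 0 + 0 → (no moves)
Coarsest stable partition (strong bisimilarity classes):
  B0 = {s0, t0}
  B1 = {s1, t1}
  B2 = {s2, t2}
  B3 = {s3, t3}
s0 ∈ B0, t0 ∈ B0 → same block

YES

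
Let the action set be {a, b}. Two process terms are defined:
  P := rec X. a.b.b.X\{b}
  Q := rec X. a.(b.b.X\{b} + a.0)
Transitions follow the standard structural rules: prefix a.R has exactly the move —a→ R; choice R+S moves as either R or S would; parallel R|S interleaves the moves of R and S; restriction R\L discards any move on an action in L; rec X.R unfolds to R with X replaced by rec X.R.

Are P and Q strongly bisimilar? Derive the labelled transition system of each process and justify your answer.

LTS(P): 5 reachable states
  p0 = rec X. a.b.b.X\{b} → —a→ p1
  p1 = b.b.(rec X. a.b.b.X\{b})\{b} → —b→ p2
  p2 = b.(rec X. a.b.b.X\{b})\{b} → —b→ p3
  p3 = (rec X. a.b.b.X\{b})\{b} → —a→ p4
  p4 = (b.b.(rec X. a.b.b.X\{b})\{b})\{b} → ·
LTS(Q): 7 reachable states
  q0 = rec X. a.(b.b.X\{b} + a.0) → —a→ q1
  q1 = b.b.(rec X. a.(b.b.X\{b} + a.0))\{b} + a.0 → —a→ q2, —b→ q3
  q2 = 0 → ·
  q3 = b.(rec X. a.(b.b.X\{b} + a.0))\{b} → —b→ q4
  q4 = (rec X. a.(b.b.X\{b} + a.0))\{b} → —a→ q5
  q5 = (b.b.(rec X. a.(b.b.X\{b} + a.0))\{b} + a.0)\{b} → —a→ q6
  q6 = 0\{b} → ·
Partition-refinement fixed point:
  B0 = {p0}
  B1 = {p1}
  B2 = {p2}
  B3 = {p3, q5}
  B4 = {p4, q2, q6}
  B5 = {q0}
  B6 = {q1}
  B7 = {q3}
  B8 = {q4}
p0 ∈ B0, q0 ∈ B5 → different blocks

not bisimilar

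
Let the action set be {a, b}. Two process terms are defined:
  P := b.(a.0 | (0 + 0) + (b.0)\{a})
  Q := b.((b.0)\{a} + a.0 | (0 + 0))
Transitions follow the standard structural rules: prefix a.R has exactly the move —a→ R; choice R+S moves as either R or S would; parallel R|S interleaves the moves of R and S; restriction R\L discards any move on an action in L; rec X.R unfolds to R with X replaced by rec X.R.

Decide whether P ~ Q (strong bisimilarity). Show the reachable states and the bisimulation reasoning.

P's transition system — 4 states:
  u0 = b.(a.0 | (0 + 0) + (b.0)\{a}) :: ··b··> u1
  u1 = a.0 | (0 + 0) + (b.0)\{a} :: ··a··> u2, ··b··> u3
  u2 = 0 | (0 + 0) :: stopped
  u3 = 0\{a} :: stopped
Q's transition system — 4 states:
  v0 = b.((b.0)\{a} + a.0 | (0 + 0)) :: ··b··> v1
  v1 = (b.0)\{a} + a.0 | (0 + 0) :: ··a··> v2, ··b··> v3
  v2 = 0 | (0 + 0) :: stopped
  v3 = 0\{a} :: stopped
Bisimilarity quotient blocks:
  B0 = {u0, v0}
  B1 = {u1, v1}
  B2 = {u2, u3, v2, v3}
u0 ∈ B0, v0 ∈ B0 → same block

P ~ Q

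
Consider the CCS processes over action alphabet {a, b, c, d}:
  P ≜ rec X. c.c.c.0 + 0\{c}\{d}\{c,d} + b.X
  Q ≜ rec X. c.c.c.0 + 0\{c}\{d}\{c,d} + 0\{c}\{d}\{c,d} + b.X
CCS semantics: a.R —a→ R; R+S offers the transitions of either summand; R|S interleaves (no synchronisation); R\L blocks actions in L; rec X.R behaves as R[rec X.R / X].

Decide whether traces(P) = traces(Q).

LTS(P): 4 reachable states
  s0 = rec X. c.c.c.0 + 0\{c}\{d}\{c,d} + b.X :: —b→ s0, —c→ s1
  s1 = c.c.0 :: —c→ s2
  s2 = c.0 :: —c→ s3
  s3 = 0 :: ·
LTS(Q): 4 reachable states
  t0 = rec X. c.c.c.0 + 0\{c}\{d}\{c,d} + 0\{c}\{d}\{c,d} + b.X :: —b→ t0, —c→ t1
  t1 = c.c.0 :: —c→ t2
  t2 = c.0 :: —c→ t3
  t3 = 0 :: ·
Coarsest stable partition (strong bisimilarity classes):
  B0 = {s0, t0}
  B1 = {s1, t1}
  B2 = {s2, t2}
  B3 = {s3, t3}
s0 ∈ B0, t0 ∈ B0 → same block
Bisimilar ⇒ trace-equivalent.

traces(P) = traces(Q)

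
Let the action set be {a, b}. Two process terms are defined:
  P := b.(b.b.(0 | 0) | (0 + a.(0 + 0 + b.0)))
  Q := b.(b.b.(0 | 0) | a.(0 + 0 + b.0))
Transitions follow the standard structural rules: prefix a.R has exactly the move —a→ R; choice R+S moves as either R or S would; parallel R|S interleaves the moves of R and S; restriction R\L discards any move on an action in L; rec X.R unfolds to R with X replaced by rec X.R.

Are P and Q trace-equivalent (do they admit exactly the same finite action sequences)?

YES

Reachable graph of P (10 states):
  p0 = b.(b.b.(0 | 0) | (0 + a.(0 + 0 + b.0))) ⊢ =b=> p1
  p1 = b.b.(0 | 0) | (0 + a.(0 + 0 + b.0)) ⊢ =a=> p2, =b=> p3
  p2 = b.b.(0 | 0) | (0 + 0 + b.0) ⊢ =b=> p4, =b=> p5
  p3 = b.(0 | 0) | (0 + a.(0 + 0 + b.0)) ⊢ =a=> p4, =b=> p6
  p4 = b.(0 | 0) | (0 + 0 + b.0) ⊢ =b=> p7, =b=> p8
  p5 = b.b.(0 | 0) | 0 ⊢ =b=> p8
  p6 = 0 | 0 | (0 + a.(0 + 0 + b.0)) ⊢ =a=> p7
  p7 = 0 | 0 | (0 + 0 + b.0) ⊢ =b=> p9
  p8 = b.(0 | 0) | 0 ⊢ =b=> p9
  p9 = 0 | 0 | 0 ⊢ deadlocked
Reachable graph of Q (10 states):
  q0 = b.(b.b.(0 | 0) | a.(0 + 0 + b.0)) ⊢ =b=> q1
  q1 = b.b.(0 | 0) | a.(0 + 0 + b.0) ⊢ =a=> q2, =b=> q3
  q2 = b.b.(0 | 0) | (0 + 0 + b.0) ⊢ =b=> q4, =b=> q5
  q3 = b.(0 | 0) | a.(0 + 0 + b.0) ⊢ =a=> q4, =b=> q6
  q4 = b.(0 | 0) | (0 + 0 + b.0) ⊢ =b=> q7, =b=> q8
  q5 = b.b.(0 | 0) | 0 ⊢ =b=> q8
  q6 = 0 | 0 | a.(0 + 0 + b.0) ⊢ =a=> q7
  q7 = 0 | 0 | (0 + 0 + b.0) ⊢ =b=> q9
  q8 = b.(0 | 0) | 0 ⊢ =b=> q9
  q9 = 0 | 0 | 0 ⊢ deadlocked
Bisimilarity quotient blocks:
  B0 = {p0, q0}
  B1 = {p1, q1}
  B2 = {p3, q3}
  B3 = {p6, q6}
  B4 = {p7, p8, q7, q8}
  B5 = {p9, q9}
  B6 = {p4, p5, q4, q5}
  B7 = {p2, q2}
p0 ∈ B0, q0 ∈ B0 → same block
Bisimilar ⇒ trace-equivalent.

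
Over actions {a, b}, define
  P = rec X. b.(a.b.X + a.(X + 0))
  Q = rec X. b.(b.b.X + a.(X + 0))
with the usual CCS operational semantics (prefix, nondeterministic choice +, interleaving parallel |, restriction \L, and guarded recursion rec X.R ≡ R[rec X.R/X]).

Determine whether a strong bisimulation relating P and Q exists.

P ≁ Q

LTS(P): 4 reachable states
  m0 = rec X. b.(a.b.X + a.(X + 0)) :: =b=> m1
  m1 = a.b.(rec X. b.(a.b.X + a.(X + 0))) + a.((rec X. b.(a.b.X + a.(X + 0))) + 0) :: =a=> m2, =a=> m3
  m2 = (rec X. b.(a.b.X + a.(X + 0))) + 0 :: =b=> m1
  m3 = b.(rec X. b.(a.b.X + a.(X + 0))) :: =b=> m0
LTS(Q): 4 reachable states
  n0 = rec X. b.(b.b.X + a.(X + 0)) :: =b=> n1
  n1 = b.b.(rec X. b.(b.b.X + a.(X + 0))) + a.((rec X. b.(b.b.X + a.(X + 0))) + 0) :: =a=> n2, =b=> n3
  n2 = (rec X. b.(b.b.X + a.(X + 0))) + 0 :: =b=> n1
  n3 = b.(rec X. b.(b.b.X + a.(X + 0))) :: =b=> n0
Bisimilarity quotient blocks:
  B0 = {m0, m2}
  B1 = {m1}
  B2 = {m3}
  B3 = {n0, n2}
  B4 = {n1}
  B5 = {n3}
m0 ∈ B0, n0 ∈ B3 → different blocks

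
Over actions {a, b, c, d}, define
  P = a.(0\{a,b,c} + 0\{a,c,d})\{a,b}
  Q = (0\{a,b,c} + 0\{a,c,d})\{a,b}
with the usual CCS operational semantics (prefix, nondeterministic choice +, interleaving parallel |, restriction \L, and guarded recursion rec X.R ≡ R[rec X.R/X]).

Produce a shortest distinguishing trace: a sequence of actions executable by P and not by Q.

a

Reachable graph of P (2 states):
  m0 = a.(0\{a,b,c} + 0\{a,c,d})\{a,b} ⊢ —a→ m1
  m1 = (0\{a,b,c} + 0\{a,c,d})\{a,b} ⊢ ·
Reachable graph of Q (1 states):
  n0 = (0\{a,b,c} + 0\{a,c,d})\{a,b} ⊢ ·
Executing a from P (initial set {m0}):
  after a @ step 1: {m1}
  P completes σ.
Executing a from Q (initial set {n0}):
  after a @ step 1: ∅  — Q cannot continue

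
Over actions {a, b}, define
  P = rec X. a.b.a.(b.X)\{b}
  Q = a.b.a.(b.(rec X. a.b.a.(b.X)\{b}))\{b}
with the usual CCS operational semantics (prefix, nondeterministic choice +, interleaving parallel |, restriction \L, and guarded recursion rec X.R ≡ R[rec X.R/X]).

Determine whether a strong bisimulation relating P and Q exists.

Reachable graph of P (4 states):
  u0 = rec X. a.b.a.(b.X)\{b} → --a--▸ u1
  u1 = b.a.(b.(rec X. a.b.a.(b.X)\{b}))\{b} → --b--▸ u2
  u2 = a.(b.(rec X. a.b.a.(b.X)\{b}))\{b} → --a--▸ u3
  u3 = (b.(rec X. a.b.a.(b.X)\{b}))\{b} → stopped
Reachable graph of Q (4 states):
  v0 = a.b.a.(b.(rec X. a.b.a.(b.X)\{b}))\{b} → --a--▸ v1
  v1 = b.a.(b.(rec X. a.b.a.(b.X)\{b}))\{b} → --b--▸ v2
  v2 = a.(b.(rec X. a.b.a.(b.X)\{b}))\{b} → --a--▸ v3
  v3 = (b.(rec X. a.b.a.(b.X)\{b}))\{b} → stopped
Coarsest stable partition (strong bisimilarity classes):
  B0 = {u0, v0}
  B1 = {u1, v1}
  B2 = {u2, v2}
  B3 = {u3, v3}
u0 ∈ B0, v0 ∈ B0 → same block

YES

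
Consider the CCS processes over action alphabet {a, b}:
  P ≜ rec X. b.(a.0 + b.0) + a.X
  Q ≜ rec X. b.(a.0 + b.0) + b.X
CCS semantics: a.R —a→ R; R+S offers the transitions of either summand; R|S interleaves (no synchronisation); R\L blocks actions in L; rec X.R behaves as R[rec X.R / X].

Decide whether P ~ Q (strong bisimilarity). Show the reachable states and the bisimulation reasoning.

P's transition system — 3 states:
  m0 = rec X. b.(a.0 + b.0) + a.X | -a-> m0, -b-> m1
  m1 = a.0 + b.0 | -a-> m2, -b-> m2
  m2 = 0 | ∅
Q's transition system — 3 states:
  n0 = rec X. b.(a.0 + b.0) + b.X | -b-> n0, -b-> n1
  n1 = a.0 + b.0 | -a-> n2, -b-> n2
  n2 = 0 | ∅
Bisimilarity quotient blocks:
  B0 = {m0}
  B1 = {m1, n1}
  B2 = {m2, n2}
  B3 = {n0}
m0 ∈ B0, n0 ∈ B3 → different blocks

P ≁ Q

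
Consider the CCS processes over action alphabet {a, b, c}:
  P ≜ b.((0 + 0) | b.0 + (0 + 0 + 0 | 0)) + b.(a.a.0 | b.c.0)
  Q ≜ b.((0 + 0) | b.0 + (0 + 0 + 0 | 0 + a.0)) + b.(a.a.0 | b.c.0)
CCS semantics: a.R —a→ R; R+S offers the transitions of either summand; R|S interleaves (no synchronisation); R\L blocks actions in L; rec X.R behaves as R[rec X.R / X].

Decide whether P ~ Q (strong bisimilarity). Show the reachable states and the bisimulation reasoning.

P's transition system — 12 states:
  s0 = b.((0 + 0) | b.0 + (0 + 0 + 0 | 0)) + b.(a.a.0 | b.c.0) ⊢ -b-> s1, -b-> s2
  s1 = (0 + 0) | b.0 + (0 + 0 + 0 | 0) ⊢ -b-> s3
  s2 = a.a.0 | b.c.0 ⊢ -a-> s4, -b-> s5
  s3 = (0 + 0) | 0 ⊢ stopped
  s4 = a.0 | b.c.0 ⊢ -a-> s6, -b-> s7
  s5 = a.a.0 | c.0 ⊢ -a-> s7, -c-> s8
  s6 = 0 | b.c.0 ⊢ -b-> s9
  s7 = a.0 | c.0 ⊢ -a-> s9, -c-> s10
  s8 = a.a.0 | 0 ⊢ -a-> s10
  s9 = 0 | c.0 ⊢ -c-> s11
  s10 = a.0 | 0 ⊢ -a-> s11
  s11 = 0 | 0 ⊢ stopped
Q's transition system — 13 states:
  t0 = b.((0 + 0) | b.0 + (0 + 0 + 0 | 0 + a.0)) + b.(a.a.0 | b.c.0) ⊢ -b-> t1, -b-> t2
  t1 = (0 + 0) | b.0 + (0 + 0 + 0 | 0 + a.0) ⊢ -a-> t3, -b-> t4
  t2 = a.a.0 | b.c.0 ⊢ -a-> t5, -b-> t6
  t3 = 0 ⊢ stopped
  t4 = (0 + 0) | 0 ⊢ stopped
  t5 = a.0 | b.c.0 ⊢ -a-> t7, -b-> t8
  t6 = a.a.0 | c.0 ⊢ -a-> t8, -c-> t9
  t7 = 0 | b.c.0 ⊢ -b-> t10
  t8 = a.0 | c.0 ⊢ -a-> t10, -c-> t11
  t9 = a.a.0 | 0 ⊢ -a-> t11
  t10 = 0 | c.0 ⊢ -c-> t12
  t11 = a.0 | 0 ⊢ -a-> t12
  t12 = 0 | 0 ⊢ stopped
Bisimilarity quotient blocks:
  B0 = {s0}
  B1 = {s1}
  B2 = {s11, s3, t12, t3, t4}
  B3 = {s2, t2}
  B4 = {s5, t6}
  B5 = {s8, t9}
  B6 = {s10, t11}
  B7 = {s7, t8}
  B8 = {s9, t10}
  B9 = {s4, t5}
  B10 = {s6, t7}
  B11 = {t0}
  B12 = {t1}
s0 ∈ B0, t0 ∈ B11 → different blocks

P ≁ Q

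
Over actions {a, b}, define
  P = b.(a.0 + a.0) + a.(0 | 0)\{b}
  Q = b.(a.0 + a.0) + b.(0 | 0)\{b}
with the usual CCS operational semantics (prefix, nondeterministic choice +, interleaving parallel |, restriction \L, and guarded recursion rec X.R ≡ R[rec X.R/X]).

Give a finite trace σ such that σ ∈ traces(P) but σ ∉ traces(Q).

a

P's transition system — 4 states:
  p0 = b.(a.0 + a.0) + a.(0 | 0)\{b} ⊢ =a=> p1, =b=> p2
  p1 = (0 | 0)\{b} ⊢ ∅
  p2 = a.0 + a.0 ⊢ =a=> p3
  p3 = 0 ⊢ ∅
Q's transition system — 4 states:
  q0 = b.(a.0 + a.0) + b.(0 | 0)\{b} ⊢ =b=> q1, =b=> q2
  q1 = (0 | 0)\{b} ⊢ ∅
  q2 = a.0 + a.0 ⊢ =a=> q3
  q3 = 0 ⊢ ∅
Executing a from P (initial set {p0}):
  after a @ step 1: {p1}
  P completes σ.
Executing a from Q (initial set {q0}):
  after a @ step 1: ∅ (Q stuck)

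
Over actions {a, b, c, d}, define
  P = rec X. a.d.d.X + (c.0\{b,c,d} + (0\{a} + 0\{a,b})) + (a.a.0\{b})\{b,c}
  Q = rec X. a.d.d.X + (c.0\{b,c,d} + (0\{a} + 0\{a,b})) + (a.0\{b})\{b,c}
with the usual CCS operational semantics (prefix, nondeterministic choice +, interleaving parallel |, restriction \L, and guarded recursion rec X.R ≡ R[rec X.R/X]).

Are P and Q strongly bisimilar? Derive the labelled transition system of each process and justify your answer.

P ≁ Q

Reachable graph of P (6 states):
  u0 = rec X. a.d.d.X + (c.0\{b,c,d} + (0\{a} + 0\{a,b})) + (a.a.0\{b})\{b,c} ⊢ =a=> u1, =a=> u2, =c=> u3
  u1 = (a.0\{b})\{b,c} ⊢ =a=> u4
  u2 = d.d.(rec X. a.d.d.X + (c.0\{b,c,d} + (0\{a} + 0\{a,b})) + (a.a.0\{b})\{b,c}) ⊢ =d=> u5
  u3 = 0\{b,c,d} ⊢ ∅
  u4 = 0\{b}\{b,c} ⊢ ∅
  u5 = d.(rec X. a.d.d.X + (c.0\{b,c,d} + (0\{a} + 0\{a,b})) + (a.a.0\{b})\{b,c}) ⊢ =d=> u0
Reachable graph of Q (5 states):
  v0 = rec X. a.d.d.X + (c.0\{b,c,d} + (0\{a} + 0\{a,b})) + (a.0\{b})\{b,c} ⊢ =a=> v1, =a=> v2, =c=> v3
  v1 = 0\{b}\{b,c} ⊢ ∅
  v2 = d.d.(rec X. a.d.d.X + (c.0\{b,c,d} + (0\{a} + 0\{a,b})) + (a.0\{b})\{b,c}) ⊢ =d=> v4
  v3 = 0\{b,c,d} ⊢ ∅
  v4 = d.(rec X. a.d.d.X + (c.0\{b,c,d} + (0\{a} + 0\{a,b})) + (a.0\{b})\{b,c}) ⊢ =d=> v0
Coarsest stable partition (strong bisimilarity classes):
  B0 = {u0}
  B1 = {u1}
  B2 = {u3, u4, v1, v3}
  B3 = {u2}
  B4 = {u5}
  B5 = {v0}
  B6 = {v2}
  B7 = {v4}
u0 ∈ B0, v0 ∈ B5 → different blocks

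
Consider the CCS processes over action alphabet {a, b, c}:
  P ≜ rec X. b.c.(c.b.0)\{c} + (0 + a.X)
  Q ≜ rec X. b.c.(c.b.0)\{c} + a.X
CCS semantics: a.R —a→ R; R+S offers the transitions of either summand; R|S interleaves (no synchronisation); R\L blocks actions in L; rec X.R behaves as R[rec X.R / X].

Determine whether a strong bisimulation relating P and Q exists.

P ~ Q

LTS(P): 3 reachable states
  u0 = rec X. b.c.(c.b.0)\{c} + (0 + a.X) has moves --a--▸ u0, --b--▸ u1
  u1 = c.(c.b.0)\{c} has moves --c--▸ u2
  u2 = (c.b.0)\{c} has moves ∅
LTS(Q): 3 reachable states
  v0 = rec X. b.c.(c.b.0)\{c} + a.X has moves --a--▸ v0, --b--▸ v1
  v1 = c.(c.b.0)\{c} has moves --c--▸ v2
  v2 = (c.b.0)\{c} has moves ∅
Partition-refinement fixed point:
  B0 = {u0, v0}
  B1 = {u1, v1}
  B2 = {u2, v2}
u0 ∈ B0, v0 ∈ B0 → same block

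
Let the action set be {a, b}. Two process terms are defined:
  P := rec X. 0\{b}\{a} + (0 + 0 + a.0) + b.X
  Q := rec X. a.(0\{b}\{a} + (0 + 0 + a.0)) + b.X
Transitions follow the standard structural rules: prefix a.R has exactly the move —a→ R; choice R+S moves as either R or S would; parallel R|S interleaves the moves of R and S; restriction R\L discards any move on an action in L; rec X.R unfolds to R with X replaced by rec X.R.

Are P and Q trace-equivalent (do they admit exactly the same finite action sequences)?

traces(P) ≠ traces(Q) — witness ⟨aa⟩

Reachable graph of P (2 states):
  p0 = rec X. 0\{b}\{a} + (0 + 0 + a.0) + b.X ⊢ --a--▸ p1, --b--▸ p0
  p1 = 0 ⊢ ·
Reachable graph of Q (3 states):
  q0 = rec X. a.(0\{b}\{a} + (0 + 0 + a.0)) + b.X ⊢ --a--▸ q1, --b--▸ q0
  q1 = 0\{b}\{a} + (0 + 0 + a.0) ⊢ --a--▸ q2
  q2 = 0 ⊢ ·
Executing aa from Q (initial set {q0}):
  step 1 (a): {q1}
  step 2 (a): {q2}
  ✓ Q
Executing aa from P (initial set {p0}):
  step 1 (a): {p1}
  step 2 (a): no successor for P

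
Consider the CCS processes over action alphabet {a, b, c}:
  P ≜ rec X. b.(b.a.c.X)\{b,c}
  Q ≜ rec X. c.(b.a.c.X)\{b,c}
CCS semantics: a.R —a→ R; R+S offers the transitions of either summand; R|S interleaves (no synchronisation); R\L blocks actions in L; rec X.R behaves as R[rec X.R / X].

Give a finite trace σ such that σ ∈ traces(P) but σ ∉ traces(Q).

Reachable graph of P (2 states):
  s0 = rec X. b.(b.a.c.X)\{b,c} ⊢ —b→ s1
  s1 = (b.a.c.(rec X. b.(b.a.c.X)\{b,c}))\{b,c} ⊢ stopped
Reachable graph of Q (2 states):
  t0 = rec X. c.(b.a.c.X)\{b,c} ⊢ —c→ t1
  t1 = (b.a.c.(rec X. c.(b.a.c.X)\{b,c}))\{b,c} ⊢ stopped
Executing b from P (initial set {s0}):
  [1] b ⇒ {s1}
  ✓ P
Executing b from Q (initial set {t0}):
  [1] b ⇒ ∅ (Q stuck)

b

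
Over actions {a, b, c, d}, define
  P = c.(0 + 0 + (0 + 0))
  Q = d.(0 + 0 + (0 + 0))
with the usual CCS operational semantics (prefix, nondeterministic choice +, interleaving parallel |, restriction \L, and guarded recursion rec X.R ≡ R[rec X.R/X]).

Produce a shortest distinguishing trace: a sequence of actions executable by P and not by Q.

P's transition system — 2 states:
  s0 = c.(0 + 0 + (0 + 0)) :: —c→ s1
  s1 = 0 + 0 + (0 + 0) :: deadlocked
Q's transition system — 2 states:
  t0 = d.(0 + 0 + (0 + 0)) :: —d→ t1
  t1 = 0 + 0 + (0 + 0) :: deadlocked
Trace ⟨c⟩ through P, begin at {s0}:
  step 1 (c): {s1}
  ✓ P
Trace ⟨c⟩ through Q, begin at {t0}:
  step 1 (c): no successor for Q

c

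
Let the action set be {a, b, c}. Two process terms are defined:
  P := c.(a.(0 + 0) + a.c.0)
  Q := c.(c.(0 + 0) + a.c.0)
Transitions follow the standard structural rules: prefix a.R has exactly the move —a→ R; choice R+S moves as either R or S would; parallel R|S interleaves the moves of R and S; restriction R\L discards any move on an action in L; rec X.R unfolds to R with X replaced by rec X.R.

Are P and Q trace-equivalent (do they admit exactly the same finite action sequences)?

P's transition system — 5 states:
  u0 = c.(a.(0 + 0) + a.c.0) has moves --c--▸ u1
  u1 = a.(0 + 0) + a.c.0 has moves --a--▸ u2, --a--▸ u3
  u2 = 0 + 0 has moves ∅
  u3 = c.0 has moves --c--▸ u4
  u4 = 0 has moves ∅
Q's transition system — 5 states:
  v0 = c.(c.(0 + 0) + a.c.0) has moves --c--▸ v1
  v1 = c.(0 + 0) + a.c.0 has moves --a--▸ v2, --c--▸ v3
  v2 = c.0 has moves --c--▸ v4
  v3 = 0 + 0 has moves ∅
  v4 = 0 has moves ∅
Trace ⟨cc⟩ through Q, begin at {v0}:
  after c @ step 1: {v1}
  after c @ step 2: {v3}
  ✓ Q
Trace ⟨cc⟩ through P, begin at {u0}:
  after c @ step 1: {u1}
  after c @ step 2: no successor for P

traces(P) ≠ traces(Q) — witness ⟨cc⟩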